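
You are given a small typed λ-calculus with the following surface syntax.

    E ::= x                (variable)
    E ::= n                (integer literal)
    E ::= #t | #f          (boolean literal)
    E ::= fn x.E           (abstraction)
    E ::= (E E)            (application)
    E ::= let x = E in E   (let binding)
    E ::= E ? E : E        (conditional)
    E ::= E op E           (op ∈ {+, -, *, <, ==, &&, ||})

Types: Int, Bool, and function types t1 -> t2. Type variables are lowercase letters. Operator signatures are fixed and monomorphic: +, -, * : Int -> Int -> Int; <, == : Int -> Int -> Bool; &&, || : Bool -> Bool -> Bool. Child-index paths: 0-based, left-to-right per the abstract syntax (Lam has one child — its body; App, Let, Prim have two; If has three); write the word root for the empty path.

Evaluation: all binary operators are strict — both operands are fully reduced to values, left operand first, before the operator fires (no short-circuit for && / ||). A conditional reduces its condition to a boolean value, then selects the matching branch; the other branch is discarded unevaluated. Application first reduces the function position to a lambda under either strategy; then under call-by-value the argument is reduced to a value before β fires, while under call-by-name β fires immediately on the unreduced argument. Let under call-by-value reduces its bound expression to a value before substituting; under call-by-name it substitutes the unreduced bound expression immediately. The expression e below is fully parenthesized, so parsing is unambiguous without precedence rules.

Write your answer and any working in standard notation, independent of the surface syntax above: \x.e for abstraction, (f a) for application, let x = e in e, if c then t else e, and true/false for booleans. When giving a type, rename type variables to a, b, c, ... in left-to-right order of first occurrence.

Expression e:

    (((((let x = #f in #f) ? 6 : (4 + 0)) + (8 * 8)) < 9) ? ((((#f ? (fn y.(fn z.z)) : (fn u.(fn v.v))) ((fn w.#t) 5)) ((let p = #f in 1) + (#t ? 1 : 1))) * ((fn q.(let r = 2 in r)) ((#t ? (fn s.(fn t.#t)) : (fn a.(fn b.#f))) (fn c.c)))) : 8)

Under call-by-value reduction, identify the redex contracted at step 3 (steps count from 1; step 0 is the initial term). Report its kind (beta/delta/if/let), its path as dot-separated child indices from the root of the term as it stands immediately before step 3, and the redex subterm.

Answer: delta at 0.0.0 : (4 + 0)

Working:
step 0: (if (((if (let x = false in false) then 6 else (4 + 0)) + (8 * 8)) < 9) then ((((if false then (\y.(\z.z)) else (\u.(\v.v))) ((\w.true) 5)) ((let p = false in 1) + (if true then 1 else 1))) * ((\q.(let r = 2 in r)) ((if true then (\s.(\t.true)) else (\a.(\b.false))) (\c.c)))) else 8)
step 1: [let@0.0.0.0] (if (((if false then 6 else (4 + 0)) + (8 * 8)) < 9) then ((((if false then (\y.(\z.z)) else (\u.(\v.v))) ((\w.true) 5)) ((let p = false in 1) + (if true then 1 else 1))) * ((\q.(let r = 2 in r)) ((if true then (\s.(\t.true)) else (\a.(\b.false))) (\c.c)))) else 8)
step 2: [if@0.0.0] (if (((4 + 0) + (8 * 8)) < 9) then ((((if false then (\y.(\z.z)) else (\u.(\v.v))) ((\w.true) 5)) ((let p = false in 1) + (if true then 1 else 1))) * ((\q.(let r = 2 in r)) ((if true then (\s.(\t.true)) else (\a.(\b.false))) (\c.c)))) else 8)
step 3: [delta@0.0.0] (if ((4 + (8 * 8)) < 9) then ((((if false then (\y.(\z.z)) else (\u.(\v.v))) ((\w.true) 5)) ((let p = false in 1) + (if true then 1 else 1))) * ((\q.(let r = 2 in r)) ((if true then (\s.(\t.true)) else (\a.(\b.false))) (\c.c)))) else 8)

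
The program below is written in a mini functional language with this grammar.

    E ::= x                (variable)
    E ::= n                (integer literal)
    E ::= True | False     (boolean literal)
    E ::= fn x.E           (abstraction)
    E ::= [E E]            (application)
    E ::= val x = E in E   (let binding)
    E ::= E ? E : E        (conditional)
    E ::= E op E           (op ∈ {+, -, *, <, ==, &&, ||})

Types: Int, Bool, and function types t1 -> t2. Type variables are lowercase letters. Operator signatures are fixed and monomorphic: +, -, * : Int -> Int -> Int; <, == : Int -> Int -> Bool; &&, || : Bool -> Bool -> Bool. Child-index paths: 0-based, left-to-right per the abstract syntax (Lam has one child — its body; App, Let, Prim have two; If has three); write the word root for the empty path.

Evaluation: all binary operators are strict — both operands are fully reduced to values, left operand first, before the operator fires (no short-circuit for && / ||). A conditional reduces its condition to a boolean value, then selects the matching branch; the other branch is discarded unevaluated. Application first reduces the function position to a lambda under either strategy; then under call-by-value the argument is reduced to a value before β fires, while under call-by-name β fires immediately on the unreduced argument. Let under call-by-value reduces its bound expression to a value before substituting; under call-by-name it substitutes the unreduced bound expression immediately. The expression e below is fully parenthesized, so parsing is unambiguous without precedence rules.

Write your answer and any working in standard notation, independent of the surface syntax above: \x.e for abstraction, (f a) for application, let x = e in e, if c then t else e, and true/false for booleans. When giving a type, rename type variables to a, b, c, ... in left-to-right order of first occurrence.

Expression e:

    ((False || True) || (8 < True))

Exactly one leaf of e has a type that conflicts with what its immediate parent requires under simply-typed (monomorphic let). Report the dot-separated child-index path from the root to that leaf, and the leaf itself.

Working:
  unify Bool ~ Bool
  unify Bool ~ Bool
  unify Bool ~ Bool
  unify Int ~ Int
  unify Bool ~ Int
  FAIL: mismatch Bool ~ Int

Answer: 1.1 : true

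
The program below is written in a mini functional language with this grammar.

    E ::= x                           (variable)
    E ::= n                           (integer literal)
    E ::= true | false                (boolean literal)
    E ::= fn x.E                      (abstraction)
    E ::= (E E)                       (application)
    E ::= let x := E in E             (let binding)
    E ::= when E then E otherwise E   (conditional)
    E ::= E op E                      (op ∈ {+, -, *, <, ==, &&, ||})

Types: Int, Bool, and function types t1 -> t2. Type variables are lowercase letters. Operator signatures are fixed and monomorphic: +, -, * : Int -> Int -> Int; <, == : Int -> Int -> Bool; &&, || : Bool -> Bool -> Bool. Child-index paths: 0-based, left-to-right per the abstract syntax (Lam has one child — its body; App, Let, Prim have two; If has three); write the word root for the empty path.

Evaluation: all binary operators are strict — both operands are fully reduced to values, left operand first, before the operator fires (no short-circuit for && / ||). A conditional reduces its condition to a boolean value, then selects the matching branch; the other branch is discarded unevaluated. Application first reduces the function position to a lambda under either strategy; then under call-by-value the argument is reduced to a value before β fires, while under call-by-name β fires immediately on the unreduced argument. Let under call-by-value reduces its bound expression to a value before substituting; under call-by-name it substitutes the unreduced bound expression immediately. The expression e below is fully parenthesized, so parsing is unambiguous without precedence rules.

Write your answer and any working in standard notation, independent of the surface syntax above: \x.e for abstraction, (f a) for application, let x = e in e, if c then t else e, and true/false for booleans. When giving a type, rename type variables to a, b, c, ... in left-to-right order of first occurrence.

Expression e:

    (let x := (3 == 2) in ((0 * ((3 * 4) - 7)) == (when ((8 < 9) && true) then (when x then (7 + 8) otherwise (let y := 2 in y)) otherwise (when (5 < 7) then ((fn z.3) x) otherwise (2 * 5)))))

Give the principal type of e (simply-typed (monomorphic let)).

Answer: Bool

Working:
  unify Int ~ Int
  unify Int ~ Int
let x : Bool
  unify Int ~ Int
  unify Int ~ Int
  unify Int ~ Int
  unify Int ~ Int
  unify Int ~ Int
  unify Int ~ Int
  unify Int ~ Int
  unify Int ~ Int
  unify Int ~ Int
  unify Bool ~ Bool
  unify Bool ~ Bool
  unify Bool ~ Bool
x : Bool
  unify Bool ~ Bool
  unify Int ~ Int
  unify Int ~ Int
let y : Int
y : Int
  unify Int ~ Int
  unify Int ~ Int
  unify Int ~ Int
  unify Bool ~ Bool
\z._ : a -> Int
x : Bool
  unify a -> Int ~ Bool -> b
  unify a ~ Bool
  unify Int ~ b
_ _ : Int
  unify Int ~ Int
  unify Int ~ Int
  unify Int ~ Int
  unify Int ~ Int
  unify Int ~ Int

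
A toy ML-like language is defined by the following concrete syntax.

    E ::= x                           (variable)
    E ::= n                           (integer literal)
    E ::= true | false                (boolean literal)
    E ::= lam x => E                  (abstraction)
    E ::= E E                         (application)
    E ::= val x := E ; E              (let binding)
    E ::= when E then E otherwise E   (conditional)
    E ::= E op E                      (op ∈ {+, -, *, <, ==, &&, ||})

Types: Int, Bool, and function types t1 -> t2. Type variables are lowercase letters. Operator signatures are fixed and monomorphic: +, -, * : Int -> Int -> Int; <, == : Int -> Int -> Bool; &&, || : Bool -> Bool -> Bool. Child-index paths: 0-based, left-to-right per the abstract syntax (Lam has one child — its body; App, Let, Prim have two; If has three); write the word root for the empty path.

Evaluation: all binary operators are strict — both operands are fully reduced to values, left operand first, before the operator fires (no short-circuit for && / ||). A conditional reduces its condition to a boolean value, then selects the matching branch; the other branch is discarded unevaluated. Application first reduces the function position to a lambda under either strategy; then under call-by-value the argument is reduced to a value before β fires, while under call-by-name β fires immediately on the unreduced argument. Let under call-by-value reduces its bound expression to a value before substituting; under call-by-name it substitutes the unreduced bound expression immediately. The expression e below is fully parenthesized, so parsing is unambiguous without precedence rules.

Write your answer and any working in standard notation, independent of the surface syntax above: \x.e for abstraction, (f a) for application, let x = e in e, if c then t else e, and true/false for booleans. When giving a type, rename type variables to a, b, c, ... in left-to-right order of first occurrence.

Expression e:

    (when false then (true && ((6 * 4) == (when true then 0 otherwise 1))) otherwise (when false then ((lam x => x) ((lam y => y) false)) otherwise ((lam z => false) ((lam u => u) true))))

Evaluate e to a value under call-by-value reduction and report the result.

Derivation:
step 0: (if false then (true && ((6 * 4) == (if true then 0 else 1))) else (if false then ((\x.x) ((\y.y) false)) else ((\z.false) ((\u.u) true))))
step 1: [if@root] (if false then ((\x.x) ((\y.y) false)) else ((\z.false) ((\u.u) true)))
step 2: [if@root] ((\z.false) ((\u.u) true))
step 3: [beta@1] ((\z.false) true)
step 4: [beta@root] false

Answer: false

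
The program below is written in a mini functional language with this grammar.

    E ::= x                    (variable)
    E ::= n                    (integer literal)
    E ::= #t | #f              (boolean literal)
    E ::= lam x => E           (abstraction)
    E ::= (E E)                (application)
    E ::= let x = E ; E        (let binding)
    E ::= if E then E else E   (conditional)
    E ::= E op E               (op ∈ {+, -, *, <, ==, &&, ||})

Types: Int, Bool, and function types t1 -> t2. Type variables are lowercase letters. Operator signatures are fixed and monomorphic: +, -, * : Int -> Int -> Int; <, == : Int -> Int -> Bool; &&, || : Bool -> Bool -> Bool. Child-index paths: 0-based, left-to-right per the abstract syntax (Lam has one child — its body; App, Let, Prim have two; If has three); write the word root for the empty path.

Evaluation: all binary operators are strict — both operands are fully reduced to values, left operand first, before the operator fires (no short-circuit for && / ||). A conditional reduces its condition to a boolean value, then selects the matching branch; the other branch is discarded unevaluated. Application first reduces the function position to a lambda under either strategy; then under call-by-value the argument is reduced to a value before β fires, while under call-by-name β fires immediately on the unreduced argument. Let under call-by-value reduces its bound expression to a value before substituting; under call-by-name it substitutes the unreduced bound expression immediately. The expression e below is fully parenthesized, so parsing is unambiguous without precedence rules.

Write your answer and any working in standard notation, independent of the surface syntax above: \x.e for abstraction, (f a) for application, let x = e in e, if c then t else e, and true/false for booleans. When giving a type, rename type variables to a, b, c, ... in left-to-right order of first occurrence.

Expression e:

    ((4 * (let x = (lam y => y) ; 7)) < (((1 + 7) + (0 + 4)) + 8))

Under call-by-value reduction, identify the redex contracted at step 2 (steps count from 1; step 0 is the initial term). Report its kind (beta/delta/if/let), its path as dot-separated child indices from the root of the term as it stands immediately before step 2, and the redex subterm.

Derivation:
step 0: ((4 * (let x = (\y.y) in 7)) < (((1 + 7) + (0 + 4)) + 8))
step 1: [let@0.1] ((4 * 7) < (((1 + 7) + (0 + 4)) + 8))
step 2: [delta@0] (28 < (((1 + 7) + (0 + 4)) + 8))

Answer: delta at 0 : (4 * 7)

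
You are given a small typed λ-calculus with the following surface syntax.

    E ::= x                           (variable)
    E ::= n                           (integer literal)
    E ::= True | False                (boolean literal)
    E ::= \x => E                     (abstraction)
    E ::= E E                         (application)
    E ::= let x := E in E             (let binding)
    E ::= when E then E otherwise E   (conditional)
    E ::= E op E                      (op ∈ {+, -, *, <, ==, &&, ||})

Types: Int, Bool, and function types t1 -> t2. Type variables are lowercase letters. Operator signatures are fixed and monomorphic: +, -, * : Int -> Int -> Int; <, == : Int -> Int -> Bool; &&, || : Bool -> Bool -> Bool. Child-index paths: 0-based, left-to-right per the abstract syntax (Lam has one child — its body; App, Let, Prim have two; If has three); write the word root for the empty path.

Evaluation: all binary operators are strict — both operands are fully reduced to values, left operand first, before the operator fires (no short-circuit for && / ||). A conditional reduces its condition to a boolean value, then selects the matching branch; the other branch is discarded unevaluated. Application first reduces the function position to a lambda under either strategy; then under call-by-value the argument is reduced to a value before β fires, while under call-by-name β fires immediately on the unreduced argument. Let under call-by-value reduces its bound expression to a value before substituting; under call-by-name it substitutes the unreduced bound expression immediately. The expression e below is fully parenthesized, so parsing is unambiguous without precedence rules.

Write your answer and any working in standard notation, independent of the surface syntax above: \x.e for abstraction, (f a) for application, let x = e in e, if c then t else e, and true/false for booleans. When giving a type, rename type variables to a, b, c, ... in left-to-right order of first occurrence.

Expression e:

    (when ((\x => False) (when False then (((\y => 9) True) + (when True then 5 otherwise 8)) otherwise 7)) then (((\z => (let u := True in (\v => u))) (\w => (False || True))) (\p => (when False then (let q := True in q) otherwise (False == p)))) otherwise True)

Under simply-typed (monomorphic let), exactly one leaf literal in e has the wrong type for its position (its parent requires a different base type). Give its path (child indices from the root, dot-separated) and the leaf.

Trace:
\x._ : a -> Bool
  unify Bool ~ Bool
\y._ : b -> Int
  unify b -> Int ~ Bool -> c
  unify b ~ Bool
  unify Int ~ c
_ _ : Int
  unify Int ~ Int
  unify Bool ~ Bool
  unify Int ~ Int
  unify Int ~ Int
  unify Int ~ Int
  unify a -> Bool ~ Int -> d
  unify a ~ Int
  unify Bool ~ d
_ _ : Bool
  unify Bool ~ Bool
let u : Bool
u : Bool
\v._ : f -> Bool
\z._ : e -> f -> Bool
  unify Bool ~ Bool
  unify Bool ~ Bool
\w._ : g -> Bool
  unify e -> f -> Bool ~ (g -> Bool) -> h
  unify e ~ g -> Bool
  unify f -> Bool ~ h
_ _ : f -> Bool
  unify Bool ~ Bool
let q : Bool
q : Bool
  unify Bool ~ Int
  FAIL: mismatch Bool ~ Int

Answer: 1.1.0.2.0 : false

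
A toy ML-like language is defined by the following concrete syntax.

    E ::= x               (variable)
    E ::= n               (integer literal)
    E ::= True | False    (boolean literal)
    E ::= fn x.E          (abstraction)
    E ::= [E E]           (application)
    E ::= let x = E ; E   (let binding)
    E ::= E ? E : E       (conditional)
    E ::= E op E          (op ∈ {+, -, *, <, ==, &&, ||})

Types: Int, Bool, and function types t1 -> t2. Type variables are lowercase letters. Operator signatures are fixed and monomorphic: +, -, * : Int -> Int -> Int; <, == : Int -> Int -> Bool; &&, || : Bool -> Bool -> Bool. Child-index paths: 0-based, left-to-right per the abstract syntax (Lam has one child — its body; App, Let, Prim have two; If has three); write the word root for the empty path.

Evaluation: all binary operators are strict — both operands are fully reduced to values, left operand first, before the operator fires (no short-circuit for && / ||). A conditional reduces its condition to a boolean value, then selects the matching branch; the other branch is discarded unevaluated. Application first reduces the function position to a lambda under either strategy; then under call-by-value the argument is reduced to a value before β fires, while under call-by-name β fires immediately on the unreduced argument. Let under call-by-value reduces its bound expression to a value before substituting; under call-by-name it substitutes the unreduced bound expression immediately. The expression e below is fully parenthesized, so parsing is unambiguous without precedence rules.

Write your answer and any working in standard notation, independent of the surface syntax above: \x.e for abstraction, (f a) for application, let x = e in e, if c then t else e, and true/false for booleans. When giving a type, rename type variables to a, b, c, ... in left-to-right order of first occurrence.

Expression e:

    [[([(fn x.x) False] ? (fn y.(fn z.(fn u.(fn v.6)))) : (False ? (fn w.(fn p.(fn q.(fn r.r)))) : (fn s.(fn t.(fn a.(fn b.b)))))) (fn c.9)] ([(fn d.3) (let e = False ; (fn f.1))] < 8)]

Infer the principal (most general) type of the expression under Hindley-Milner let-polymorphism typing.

Trace:
x : a
\x._ : a -> a
  unify a -> a ~ Bool -> b
  unify a ~ Bool
  unify Bool ~ b
_ _ : Bool
  unify Bool ~ Bool
\v._ : f -> Int
\u._ : e -> f -> Int
\z._ : d -> e -> f -> Int
\y._ : c -> d -> e -> f -> Int
  unify Bool ~ Bool
r : j
\r._ : j -> j
\q._ : i -> j -> j
\p._ : h -> i -> j -> j
\w._ : g -> h -> i -> j -> j
b : n
\b._ : n -> n
\a._ : m -> n -> n
\t._ : l -> m -> n -> n
\s._ : k -> l -> m -> n -> n
  unify g -> h -> i -> j -> j ~ k -> l -> m -> n -> n
  unify g ~ k
  unify h -> i -> j -> j ~ l -> m -> n -> n
  unify h ~ l
  unify i -> j -> j ~ m -> n -> n
  unify i ~ m
  unify j -> j ~ n -> n
  unify j ~ n
  unify n ~ n
  unify c -> d -> e -> f -> Int ~ k -> l -> m -> n -> n
  unify c ~ k
  unify d -> e -> f -> Int ~ l -> m -> n -> n
  unify d ~ l
  unify e -> f -> Int ~ m -> n -> n
  unify e ~ m
  unify f -> Int ~ n -> n
  unify f ~ n
  unify Int ~ n
\c._ : o -> Int
  unify k -> l -> m -> Int -> Int ~ (o -> Int) -> p
  unify k ~ o -> Int
  unify l -> m -> Int -> Int ~ p
_ _ : l -> m -> Int -> Int
\d._ : q -> Int
let e : Bool
\f._ : r -> Int
  unify q -> Int ~ (r -> Int) -> s
  unify q ~ r -> Int
  unify Int ~ s
_ _ : Int
  unify Int ~ Int
  unify Int ~ Int
  unify l -> m -> Int -> Int ~ Bool -> t
  unify l ~ Bool
  unify m -> Int -> Int ~ t
_ _ : m -> Int -> Int

Answer: a -> Int -> Int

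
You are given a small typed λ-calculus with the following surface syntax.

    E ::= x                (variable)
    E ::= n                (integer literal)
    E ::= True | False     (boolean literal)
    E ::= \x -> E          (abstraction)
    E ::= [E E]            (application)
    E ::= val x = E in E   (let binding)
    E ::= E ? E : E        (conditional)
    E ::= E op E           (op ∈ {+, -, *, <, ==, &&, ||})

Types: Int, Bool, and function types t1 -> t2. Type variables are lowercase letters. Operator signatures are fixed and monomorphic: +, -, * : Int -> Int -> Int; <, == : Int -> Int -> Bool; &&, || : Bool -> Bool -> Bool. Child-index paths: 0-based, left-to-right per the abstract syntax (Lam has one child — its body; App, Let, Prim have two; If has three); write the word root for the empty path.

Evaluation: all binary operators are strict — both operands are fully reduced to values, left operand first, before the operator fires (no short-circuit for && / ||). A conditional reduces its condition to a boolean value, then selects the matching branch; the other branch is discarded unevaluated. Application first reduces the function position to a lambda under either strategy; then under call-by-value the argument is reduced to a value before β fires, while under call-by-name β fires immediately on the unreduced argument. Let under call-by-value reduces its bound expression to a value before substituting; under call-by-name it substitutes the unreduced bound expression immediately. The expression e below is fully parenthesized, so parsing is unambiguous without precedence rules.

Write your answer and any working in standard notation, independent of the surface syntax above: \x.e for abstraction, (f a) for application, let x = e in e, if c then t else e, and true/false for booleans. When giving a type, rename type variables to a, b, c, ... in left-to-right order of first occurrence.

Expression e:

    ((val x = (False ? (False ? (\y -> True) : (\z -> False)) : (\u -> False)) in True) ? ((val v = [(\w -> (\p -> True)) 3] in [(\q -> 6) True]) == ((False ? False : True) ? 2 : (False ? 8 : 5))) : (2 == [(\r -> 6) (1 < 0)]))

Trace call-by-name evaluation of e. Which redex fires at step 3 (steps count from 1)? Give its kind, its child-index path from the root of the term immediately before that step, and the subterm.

Answer: let at 0 : (let v = ((\w.(\p.true)) 3) in ((\q.6) true))

Trace:
step 0: (if (let x = (if false then (if false then (\y.true) else (\z.false)) else (\u.false)) in true) then ((let v = ((\w.(\p.true)) 3) in ((\q.6) true)) == (if (if false then false else true) then 2 else (if false then 8 else 5))) else (2 == ((\r.6) (1 < 0))))
step 1: [let@0] (if true then ((let v = ((\w.(\p.true)) 3) in ((\q.6) true)) == (if (if false then false else true) then 2 else (if false then 8 else 5))) else (2 == ((\r.6) (1 < 0))))
step 2: [if@root] ((let v = ((\w.(\p.true)) 3) in ((\q.6) true)) == (if (if false then false else true) then 2 else (if false then 8 else 5)))
step 3: [let@0] (((\q.6) true) == (if (if false then false else true) then 2 else (if false then 8 else 5)))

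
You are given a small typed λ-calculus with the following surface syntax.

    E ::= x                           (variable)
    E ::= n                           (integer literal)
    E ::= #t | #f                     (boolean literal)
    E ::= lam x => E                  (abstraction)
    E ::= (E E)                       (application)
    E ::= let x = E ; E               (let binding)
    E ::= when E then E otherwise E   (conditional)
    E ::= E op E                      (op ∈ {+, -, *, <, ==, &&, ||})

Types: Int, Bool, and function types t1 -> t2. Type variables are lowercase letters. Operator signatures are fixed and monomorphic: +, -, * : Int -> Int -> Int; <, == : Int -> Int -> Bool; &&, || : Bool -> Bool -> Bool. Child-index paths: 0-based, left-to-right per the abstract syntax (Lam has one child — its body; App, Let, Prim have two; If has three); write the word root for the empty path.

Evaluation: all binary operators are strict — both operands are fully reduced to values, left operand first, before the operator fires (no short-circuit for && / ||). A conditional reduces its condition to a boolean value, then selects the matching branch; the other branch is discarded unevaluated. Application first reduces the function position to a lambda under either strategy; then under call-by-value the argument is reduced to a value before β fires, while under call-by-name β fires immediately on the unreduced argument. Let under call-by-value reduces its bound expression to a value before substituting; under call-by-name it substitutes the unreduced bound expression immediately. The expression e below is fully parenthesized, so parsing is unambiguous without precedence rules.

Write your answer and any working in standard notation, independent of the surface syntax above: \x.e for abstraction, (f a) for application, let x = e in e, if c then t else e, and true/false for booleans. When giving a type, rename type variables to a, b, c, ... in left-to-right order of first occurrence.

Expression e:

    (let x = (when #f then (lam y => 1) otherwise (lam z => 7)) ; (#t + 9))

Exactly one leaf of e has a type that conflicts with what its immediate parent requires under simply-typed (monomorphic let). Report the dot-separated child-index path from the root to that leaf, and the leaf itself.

Answer: 1.0 : true

Derivation:
  unify Bool ~ Bool
\y._ : a -> Int
\z._ : b -> Int
  unify a -> Int ~ b -> Int
  unify a ~ b
  unify Int ~ Int
let x : b -> Int
  unify Bool ~ Int
  FAIL: mismatch Bool ~ Int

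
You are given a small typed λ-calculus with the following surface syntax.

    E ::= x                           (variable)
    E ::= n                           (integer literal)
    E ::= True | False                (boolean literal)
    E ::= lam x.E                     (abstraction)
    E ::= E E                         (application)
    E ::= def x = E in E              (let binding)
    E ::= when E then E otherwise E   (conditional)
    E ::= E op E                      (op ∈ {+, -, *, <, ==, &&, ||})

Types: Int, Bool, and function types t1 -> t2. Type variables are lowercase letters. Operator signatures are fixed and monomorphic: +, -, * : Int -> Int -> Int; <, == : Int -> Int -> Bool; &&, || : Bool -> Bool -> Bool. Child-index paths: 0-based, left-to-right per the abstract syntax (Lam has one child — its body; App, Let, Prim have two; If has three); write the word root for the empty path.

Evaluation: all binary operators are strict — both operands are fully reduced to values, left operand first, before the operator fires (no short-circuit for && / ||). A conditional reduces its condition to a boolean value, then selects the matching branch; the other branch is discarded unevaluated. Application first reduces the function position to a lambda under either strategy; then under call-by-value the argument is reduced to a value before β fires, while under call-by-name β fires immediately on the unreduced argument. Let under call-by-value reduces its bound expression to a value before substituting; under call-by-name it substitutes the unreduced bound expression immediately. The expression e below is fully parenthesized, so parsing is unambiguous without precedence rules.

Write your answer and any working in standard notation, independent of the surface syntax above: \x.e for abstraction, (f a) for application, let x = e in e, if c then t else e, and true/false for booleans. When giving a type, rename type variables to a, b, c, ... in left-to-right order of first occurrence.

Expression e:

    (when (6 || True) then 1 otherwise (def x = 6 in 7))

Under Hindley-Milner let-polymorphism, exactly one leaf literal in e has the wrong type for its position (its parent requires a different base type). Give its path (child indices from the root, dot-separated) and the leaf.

Trace:
  unify Int ~ Bool
  FAIL: mismatch Int ~ Bool

Answer: 0.0 : 6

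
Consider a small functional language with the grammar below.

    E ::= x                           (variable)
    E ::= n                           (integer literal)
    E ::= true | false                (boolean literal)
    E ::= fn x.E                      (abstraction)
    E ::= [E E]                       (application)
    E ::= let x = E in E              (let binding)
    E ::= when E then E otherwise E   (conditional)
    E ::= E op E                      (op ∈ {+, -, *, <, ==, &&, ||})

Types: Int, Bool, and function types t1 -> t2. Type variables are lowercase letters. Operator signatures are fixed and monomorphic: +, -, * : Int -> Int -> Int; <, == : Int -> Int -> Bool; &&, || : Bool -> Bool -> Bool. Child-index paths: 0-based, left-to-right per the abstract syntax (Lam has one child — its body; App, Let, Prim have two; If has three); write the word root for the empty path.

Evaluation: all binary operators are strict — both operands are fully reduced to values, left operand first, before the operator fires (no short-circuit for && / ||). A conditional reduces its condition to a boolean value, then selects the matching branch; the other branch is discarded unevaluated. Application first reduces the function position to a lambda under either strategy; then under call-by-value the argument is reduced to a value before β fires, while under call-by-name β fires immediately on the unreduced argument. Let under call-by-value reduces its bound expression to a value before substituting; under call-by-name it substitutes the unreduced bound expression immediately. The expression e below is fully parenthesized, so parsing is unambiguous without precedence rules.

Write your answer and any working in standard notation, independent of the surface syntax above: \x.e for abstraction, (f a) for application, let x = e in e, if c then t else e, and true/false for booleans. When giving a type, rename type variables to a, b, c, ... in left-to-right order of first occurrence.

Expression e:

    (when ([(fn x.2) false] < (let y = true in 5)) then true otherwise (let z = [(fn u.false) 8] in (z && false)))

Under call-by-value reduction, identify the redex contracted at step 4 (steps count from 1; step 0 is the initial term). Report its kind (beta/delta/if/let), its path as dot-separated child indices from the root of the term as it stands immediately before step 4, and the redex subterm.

Answer: if at root : (if true then true else (let z = ((\u.false) 8) in (z && false)))

Working:
step 0: (if (((\x.2) false) < (let y = true in 5)) then true else (let z = ((\u.false) 8) in (z && false)))
step 1: [beta@0.0] (if (2 < (let y = true in 5)) then true else (let z = ((\u.false) 8) in (z && false)))
step 2: [let@0.1] (if (2 < 5) then true else (let z = ((\u.false) 8) in (z && false)))
step 3: [delta@0] (if true then true else (let z = ((\u.false) 8) in (z && false)))
step 4: [if@root] true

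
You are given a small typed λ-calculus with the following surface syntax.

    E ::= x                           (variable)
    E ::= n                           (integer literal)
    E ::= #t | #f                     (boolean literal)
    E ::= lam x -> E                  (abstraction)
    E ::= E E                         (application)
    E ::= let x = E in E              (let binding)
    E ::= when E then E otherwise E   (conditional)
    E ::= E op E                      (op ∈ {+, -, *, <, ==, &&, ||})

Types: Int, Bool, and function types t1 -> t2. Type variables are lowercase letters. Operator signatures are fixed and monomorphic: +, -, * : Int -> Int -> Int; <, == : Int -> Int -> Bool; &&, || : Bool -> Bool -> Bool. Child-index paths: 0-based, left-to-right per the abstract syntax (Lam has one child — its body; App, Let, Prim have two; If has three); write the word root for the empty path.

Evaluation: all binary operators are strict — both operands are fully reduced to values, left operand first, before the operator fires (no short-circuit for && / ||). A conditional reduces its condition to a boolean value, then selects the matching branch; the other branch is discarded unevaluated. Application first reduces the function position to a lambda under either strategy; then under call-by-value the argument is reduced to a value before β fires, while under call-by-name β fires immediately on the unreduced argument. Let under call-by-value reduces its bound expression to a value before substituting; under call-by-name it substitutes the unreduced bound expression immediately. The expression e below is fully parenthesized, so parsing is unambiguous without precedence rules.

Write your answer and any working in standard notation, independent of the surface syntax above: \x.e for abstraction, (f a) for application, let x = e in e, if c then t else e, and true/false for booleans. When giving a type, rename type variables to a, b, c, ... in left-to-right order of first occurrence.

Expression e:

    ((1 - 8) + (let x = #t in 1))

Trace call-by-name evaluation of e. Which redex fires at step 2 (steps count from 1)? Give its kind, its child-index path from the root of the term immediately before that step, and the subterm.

Answer: let at 1 : (let x = true in 1)

Derivation:
step 0: ((1 - 8) + (let x = true in 1))
step 1: [delta@0] (-7 + (let x = true in 1))
step 2: [let@1] (-7 + 1)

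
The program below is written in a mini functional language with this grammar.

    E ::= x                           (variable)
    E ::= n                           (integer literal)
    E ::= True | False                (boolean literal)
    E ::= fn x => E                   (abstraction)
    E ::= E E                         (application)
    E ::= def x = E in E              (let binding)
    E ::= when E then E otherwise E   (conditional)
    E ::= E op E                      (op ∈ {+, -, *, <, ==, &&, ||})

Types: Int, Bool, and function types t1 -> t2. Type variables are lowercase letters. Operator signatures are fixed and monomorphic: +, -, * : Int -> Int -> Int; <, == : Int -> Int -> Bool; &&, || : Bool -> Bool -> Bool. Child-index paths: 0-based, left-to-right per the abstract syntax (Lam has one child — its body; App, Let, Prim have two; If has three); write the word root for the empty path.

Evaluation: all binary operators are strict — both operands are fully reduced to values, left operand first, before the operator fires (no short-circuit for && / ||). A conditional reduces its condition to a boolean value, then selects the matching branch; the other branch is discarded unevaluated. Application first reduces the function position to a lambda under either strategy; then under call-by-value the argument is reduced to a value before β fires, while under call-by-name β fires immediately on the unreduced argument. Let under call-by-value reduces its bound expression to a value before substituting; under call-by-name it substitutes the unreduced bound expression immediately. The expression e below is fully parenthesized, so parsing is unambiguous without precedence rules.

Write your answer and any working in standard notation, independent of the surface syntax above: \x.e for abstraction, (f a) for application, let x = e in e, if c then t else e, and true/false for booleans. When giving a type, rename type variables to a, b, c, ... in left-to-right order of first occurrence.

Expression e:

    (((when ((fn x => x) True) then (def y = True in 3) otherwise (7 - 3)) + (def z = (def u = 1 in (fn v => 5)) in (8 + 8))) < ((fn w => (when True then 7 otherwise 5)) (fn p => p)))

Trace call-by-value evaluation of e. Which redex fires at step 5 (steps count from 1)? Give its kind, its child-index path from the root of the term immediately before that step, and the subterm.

Answer: let at 0.1 : (let z = (\v.5) in (8 + 8))

Working:
step 0: (((if ((\x.x) true) then (let y = true in 3) else (7 - 3)) + (let z = (let u = 1 in (\v.5)) in (8 + 8))) < ((\w.(if true then 7 else 5)) (\p.p)))
step 1: [beta@0.0.0] (((if true then (let y = true in 3) else (7 - 3)) + (let z = (let u = 1 in (\v.5)) in (8 + 8))) < ((\w.(if true then 7 else 5)) (\p.p)))
step 2: [if@0.0] (((let y = true in 3) + (let z = (let u = 1 in (\v.5)) in (8 + 8))) < ((\w.(if true then 7 else 5)) (\p.p)))
step 3: [let@0.0] ((3 + (let z = (let u = 1 in (\v.5)) in (8 + 8))) < ((\w.(if true then 7 else 5)) (\p.p)))
step 4: [let@0.1.0] ((3 + (let z = (\v.5) in (8 + 8))) < ((\w.(if true then 7 else 5)) (\p.p)))
step 5: [let@0.1] ((3 + (8 + 8)) < ((\w.(if true then 7 else 5)) (\p.p)))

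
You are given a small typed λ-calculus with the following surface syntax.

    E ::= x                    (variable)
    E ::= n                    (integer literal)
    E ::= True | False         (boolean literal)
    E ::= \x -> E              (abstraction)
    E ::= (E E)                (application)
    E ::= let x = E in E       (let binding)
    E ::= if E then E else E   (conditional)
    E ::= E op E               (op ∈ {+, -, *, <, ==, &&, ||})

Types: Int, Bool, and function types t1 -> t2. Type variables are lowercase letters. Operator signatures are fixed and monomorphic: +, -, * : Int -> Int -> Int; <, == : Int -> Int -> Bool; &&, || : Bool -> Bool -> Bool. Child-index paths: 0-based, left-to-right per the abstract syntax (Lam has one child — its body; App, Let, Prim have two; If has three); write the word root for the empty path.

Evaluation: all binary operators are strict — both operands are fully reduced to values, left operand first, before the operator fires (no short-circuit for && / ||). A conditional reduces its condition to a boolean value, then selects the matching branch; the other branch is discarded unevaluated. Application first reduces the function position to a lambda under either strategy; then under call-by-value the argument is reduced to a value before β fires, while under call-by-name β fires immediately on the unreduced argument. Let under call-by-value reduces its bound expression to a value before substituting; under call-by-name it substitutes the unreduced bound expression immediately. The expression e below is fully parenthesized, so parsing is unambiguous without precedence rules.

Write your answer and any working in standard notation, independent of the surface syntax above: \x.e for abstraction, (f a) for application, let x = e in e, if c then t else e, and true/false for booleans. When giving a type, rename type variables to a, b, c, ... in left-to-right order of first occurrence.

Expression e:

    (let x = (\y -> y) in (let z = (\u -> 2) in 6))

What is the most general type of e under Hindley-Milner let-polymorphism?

Trace:
y : a
\y._ : a -> a
let x : forall. a -> a
\u._ : b -> Int
let z : forall. b -> Int

Answer: Int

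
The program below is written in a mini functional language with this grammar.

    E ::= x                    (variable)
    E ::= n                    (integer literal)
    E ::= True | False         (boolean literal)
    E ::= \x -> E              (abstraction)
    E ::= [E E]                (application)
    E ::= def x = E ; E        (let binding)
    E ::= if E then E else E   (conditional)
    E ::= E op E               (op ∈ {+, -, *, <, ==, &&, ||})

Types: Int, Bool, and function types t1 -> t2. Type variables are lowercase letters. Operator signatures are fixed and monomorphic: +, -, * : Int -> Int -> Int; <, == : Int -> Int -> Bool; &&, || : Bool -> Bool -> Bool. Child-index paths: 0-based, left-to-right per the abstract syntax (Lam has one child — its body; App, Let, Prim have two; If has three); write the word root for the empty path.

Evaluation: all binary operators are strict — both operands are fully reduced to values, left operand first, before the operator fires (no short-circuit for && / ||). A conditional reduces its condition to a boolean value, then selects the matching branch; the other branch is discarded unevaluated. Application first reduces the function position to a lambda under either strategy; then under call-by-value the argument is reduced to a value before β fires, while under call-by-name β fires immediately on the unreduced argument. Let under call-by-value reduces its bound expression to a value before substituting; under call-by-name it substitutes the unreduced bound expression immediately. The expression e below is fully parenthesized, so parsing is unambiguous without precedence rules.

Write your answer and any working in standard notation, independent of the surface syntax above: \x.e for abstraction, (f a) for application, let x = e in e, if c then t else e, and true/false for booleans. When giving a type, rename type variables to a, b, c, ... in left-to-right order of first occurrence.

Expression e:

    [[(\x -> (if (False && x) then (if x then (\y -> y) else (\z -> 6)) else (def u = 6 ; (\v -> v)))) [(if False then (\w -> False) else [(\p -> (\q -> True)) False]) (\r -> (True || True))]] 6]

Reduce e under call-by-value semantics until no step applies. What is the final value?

Answer: 6

Working:
step 0: (((\x.(if (false && x) then (if x then (\y.y) else (\z.6)) else (let u = 6 in (\v.v)))) ((if false then (\w.false) else ((\p.(\q.true)) false)) (\r.(true || true)))) 6)
step 1: [if@0.1.0] (((\x.(if (false && x) then (if x then (\y.y) else (\z.6)) else (let u = 6 in (\v.v)))) (((\p.(\q.true)) false) (\r.(true || true)))) 6)
step 2: [beta@0.1.0] (((\x.(if (false && x) then (if x then (\y.y) else (\z.6)) else (let u = 6 in (\v.v)))) ((\q.true) (\r.(true || true)))) 6)
step 3: [beta@0.1] (((\x.(if (false && x) then (if x then (\y.y) else (\z.6)) else (let u = 6 in (\v.v)))) true) 6)
step 4: [beta@0] ((if (false && true) then (if true then (\y.y) else (\z.6)) else (let u = 6 in (\v.v))) 6)
step 5: [delta@0.0] ((if false then (if true then (\y.y) else (\z.6)) else (let u = 6 in (\v.v))) 6)
step 6: [if@0] ((let u = 6 in (\v.v)) 6)
step 7: [let@0] ((\v.v) 6)
step 8: [beta@root] 6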